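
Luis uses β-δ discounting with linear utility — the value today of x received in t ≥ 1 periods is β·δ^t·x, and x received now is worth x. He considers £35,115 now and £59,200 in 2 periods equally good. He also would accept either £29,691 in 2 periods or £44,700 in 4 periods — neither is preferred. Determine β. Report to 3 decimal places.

β ≈ 0.893

Both payoffs in the second observation are in the future, so β drops out: δ^2·29691 = δ^4·44700 ⇒ δ^2 = 29691/44700 = 0.66423, so δ = 0.81500.
The first indifference: 35115 = β·δ^2·59200, so β = 35115/(δ^2·59200) = 35115/(0.66423·59200) ≈ 0.893.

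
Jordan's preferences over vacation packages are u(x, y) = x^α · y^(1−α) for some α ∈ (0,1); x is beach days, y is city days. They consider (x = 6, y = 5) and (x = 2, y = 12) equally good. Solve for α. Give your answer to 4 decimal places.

α ≈ 0.4435

Set the two utilities equal: 6^α·5^(1−α) = 2^α·12^(1−α).
Taking logs: α·ln 6 + (1−α)·ln 5 = α·ln 2 + (1−α)·ln 12, i.e. α·1.0986123 = (1−α)·0.8754687.
With A = 1.0986123 and B = 0.8754687: α·A = (1−α)·B, so α = B/(A+B) = 0.8754687/1.9740810 ≈ 0.4435.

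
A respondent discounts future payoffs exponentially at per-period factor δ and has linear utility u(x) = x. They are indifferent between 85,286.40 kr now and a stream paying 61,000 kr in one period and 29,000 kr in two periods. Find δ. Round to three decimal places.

δ ≈ 0.960

The stream is worth 61000δ + 29000δ² today, so 61000δ + 29000δ² = 85286.40.
So 29000δ² + 61000δ − 85286.40 = 0.
By the quadratic formula (taking the positive root), δ = (−61000 + √13614222400.00) / 58000 ≈ 0.960.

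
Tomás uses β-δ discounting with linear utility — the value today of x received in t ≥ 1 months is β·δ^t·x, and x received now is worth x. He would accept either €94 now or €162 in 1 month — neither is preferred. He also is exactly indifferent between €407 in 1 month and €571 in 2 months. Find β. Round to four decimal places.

β ≈ 0.8141

From the later pair, β·δ^1·407 = β·δ^2·571; dividing through, δ = 407/571 = 0.71278.
The first indifference: 94 = β·δ·162, so β = 94/(δ·162) = 94/(0.71278·162) ≈ 0.8141.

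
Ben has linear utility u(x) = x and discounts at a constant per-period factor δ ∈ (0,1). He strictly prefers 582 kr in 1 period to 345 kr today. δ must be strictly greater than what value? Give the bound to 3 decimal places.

Under u(x) = x this choice says 345 < δ·582.
Dividing through by 582 gives δ > 0.59278.

δ > 0.593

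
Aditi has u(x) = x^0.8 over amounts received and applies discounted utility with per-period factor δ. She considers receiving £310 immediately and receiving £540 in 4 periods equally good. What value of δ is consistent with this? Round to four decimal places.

Equating discounted utilities: u(310) = δ^4·u(540) ⇒ δ^4 = u(310)/u(540).
Since u(x) = x^0.8, δ^4 = (310/540)^0.8 = 0.57407^0.8 = 0.64147.
Hence δ = (0.64147)^(1/4) = 0.894939.

δ ≈ 0.8949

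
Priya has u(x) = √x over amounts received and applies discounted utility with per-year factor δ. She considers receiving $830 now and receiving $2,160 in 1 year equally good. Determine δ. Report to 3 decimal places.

The payoff in 1 year is discounted by δ, so u(830) = δ·u(2160) and δ = u(830)/u(2160).
With u(x) = √x: δ = √830/√2160 = √(830/2160) = 0.61989.

δ ≈ 0.620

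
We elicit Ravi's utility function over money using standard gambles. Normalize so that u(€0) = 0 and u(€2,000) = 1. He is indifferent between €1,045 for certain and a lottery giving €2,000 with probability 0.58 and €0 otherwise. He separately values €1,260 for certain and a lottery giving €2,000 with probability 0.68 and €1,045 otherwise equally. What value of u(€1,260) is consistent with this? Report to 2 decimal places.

0.87

From the first indifference, u(€1,045) = 0.58·u(€2,000) + 0.42·u(€0) = 0.58·1 + 0.42·0 = 0.58.
Then u(€1,260) = 0.68·u(€2,000) + 0.32·u(€1,045) = 0.68·1.00 + 0.32·0.58 = 0.8656.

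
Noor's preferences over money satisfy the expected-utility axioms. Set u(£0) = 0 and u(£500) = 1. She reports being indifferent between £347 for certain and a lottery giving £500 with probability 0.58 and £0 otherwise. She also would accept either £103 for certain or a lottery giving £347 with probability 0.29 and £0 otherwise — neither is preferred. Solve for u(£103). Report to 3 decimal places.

The first gamble pins u(£347): it must equal 0.58·1 + 0.42·0 = 0.58.
Chaining: u(£103) = 0.29·0.58 + 0.71·0.00 = 0.1682.

0.168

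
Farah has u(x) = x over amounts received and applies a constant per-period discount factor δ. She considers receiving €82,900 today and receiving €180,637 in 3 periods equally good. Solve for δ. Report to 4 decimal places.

Indifference means u(82900) = δ^3 · u(180637), so δ^3 = u(82900)/u(180637).
With u(x) = x: δ^3 = 82900/180637 = 0.45893.
So δ = 0.45893^(1/3) ≈ 0.7713.

δ ≈ 0.7713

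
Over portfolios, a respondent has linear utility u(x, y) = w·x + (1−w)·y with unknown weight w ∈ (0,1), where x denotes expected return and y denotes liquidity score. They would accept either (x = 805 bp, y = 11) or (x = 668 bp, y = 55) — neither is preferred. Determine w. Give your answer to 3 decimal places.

Equating utilities: w·805 + (1−w)·11 = w·668 + (1−w)·55.
Collecting terms: w·137 = (1−w)·44.
So w/(1−w) = 44/137 = 0.3212, giving w = 44/(137+44) = 0.243.

w = 0.243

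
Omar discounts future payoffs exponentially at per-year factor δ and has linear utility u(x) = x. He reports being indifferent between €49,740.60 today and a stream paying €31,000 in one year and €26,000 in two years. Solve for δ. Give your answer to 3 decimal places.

δ ≈ 0.910

Present value of the stream is 31000·δ + 26000·δ². Indifference gives 31000δ + 26000δ² = 49740.60.
So 26000δ² + 31000δ − 49740.60 = 0.
The positive root is δ = [−31000 + √(31000² + 4·26000·49740.60)] / (2·26000) = (−31000 + 78320.000)/52000 ≈ 0.910.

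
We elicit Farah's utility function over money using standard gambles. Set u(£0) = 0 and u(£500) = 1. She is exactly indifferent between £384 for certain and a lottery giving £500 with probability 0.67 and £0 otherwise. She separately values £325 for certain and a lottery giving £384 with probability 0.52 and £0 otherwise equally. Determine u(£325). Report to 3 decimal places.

0.348

First, u(£384) = 0.67·u(£500) + 0.33·u(£0) = 0.67.
The second indifference gives u(£325) = 0.52·u(£384) + 0.48·u(£0) = 0.52·0.67 + 0.48·0.00 = 0.3484.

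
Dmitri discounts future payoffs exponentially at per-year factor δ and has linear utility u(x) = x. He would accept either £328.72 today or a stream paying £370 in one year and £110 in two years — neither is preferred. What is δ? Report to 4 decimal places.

δ ≈ 0.7300

Equating present values: 328.72 = 370δ + 110δ².
So 110δ² + 370δ − 328.72 = 0.
The positive root is δ = [−370 + √(370² + 4·110·328.72)] / (2·110) = (−370 + 530.600)/220 ≈ 0.7300.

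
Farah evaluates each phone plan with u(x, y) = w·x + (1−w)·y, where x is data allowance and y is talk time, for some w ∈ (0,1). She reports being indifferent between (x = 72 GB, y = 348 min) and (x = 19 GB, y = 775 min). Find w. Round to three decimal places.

w = 0.890

Equating utilities: w·72 + (1−w)·348 = w·19 + (1−w)·775.
Collecting terms: w·53 = (1−w)·427.
So w/(1−w) = 427/53 = 8.0566, giving w = 427/(53+427) = 0.890.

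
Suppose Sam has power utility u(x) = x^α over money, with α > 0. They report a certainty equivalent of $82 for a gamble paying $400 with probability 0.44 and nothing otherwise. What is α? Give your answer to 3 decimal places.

α ≈ 0.518

Since u(0) = 0, the lottery's EU is 0.44·400^α.
Indifference: 82^α = 0.44·400^α, so (82/400)^α = 0.44.
α = ln(0.44) / ln(82/400) = -0.820981/-1.584745 ≈ 0.518.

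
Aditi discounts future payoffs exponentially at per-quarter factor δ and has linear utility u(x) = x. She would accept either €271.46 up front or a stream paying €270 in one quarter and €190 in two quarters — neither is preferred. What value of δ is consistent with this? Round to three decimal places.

The stream is worth 270δ + 190δ² today, so 270δ + 190δ² = 271.46.
Rearranged: 190δ² + 270δ − 271.46 = 0.
The positive root is δ = [−270 + √(270² + 4·190·271.46)] / (2·190) = (−270 + 528.403)/380 ≈ 0.680.

δ ≈ 0.680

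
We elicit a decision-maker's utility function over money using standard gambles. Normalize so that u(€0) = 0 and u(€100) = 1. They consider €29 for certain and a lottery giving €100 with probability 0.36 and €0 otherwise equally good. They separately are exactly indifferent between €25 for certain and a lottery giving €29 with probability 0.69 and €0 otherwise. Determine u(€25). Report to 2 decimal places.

The first gamble pins u(€29): it must equal 0.36·1 + 0.64·0 = 0.36.
Then u(€25) = 0.69·u(€29) + 0.31·u(€0) = 0.69·0.36 + 0.31·0.00 = 0.2484.

0.25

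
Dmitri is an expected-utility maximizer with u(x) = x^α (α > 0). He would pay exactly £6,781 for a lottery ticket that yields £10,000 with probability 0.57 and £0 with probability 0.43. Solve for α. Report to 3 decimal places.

Since u(0) = 0, the lottery's EU is 0.57·10000^α.
Equating: 6781^α = 0.57·10000^α, i.e. 0.6781^α = 0.57.
Taking logs: α·ln(6781/10000) = ln(0.57), so α = -0.562119 / -0.388461 ≈ 1.447.

α ≈ 1.447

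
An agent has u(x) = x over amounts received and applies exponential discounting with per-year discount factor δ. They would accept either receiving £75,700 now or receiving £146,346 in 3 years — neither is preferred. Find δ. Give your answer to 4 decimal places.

δ ≈ 0.8027

Indifference means u(75700) = δ^3 · u(146346), so δ^3 = u(75700)/u(146346).
With u(x) = x: δ^3 = 75700/146346 = 0.51727.
So δ = 0.51727^(1/3) ≈ 0.8027.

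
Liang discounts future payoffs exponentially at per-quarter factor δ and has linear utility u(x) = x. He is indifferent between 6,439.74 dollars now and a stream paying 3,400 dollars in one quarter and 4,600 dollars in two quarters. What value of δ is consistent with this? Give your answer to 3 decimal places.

δ ≈ 0.870

Equating present values: 6439.74 = 3400δ + 4600δ².
That is, 4600δ² + 3400δ − 6439.74 = 0, a quadratic in δ.
The positive root is δ = [−3400 + √(3400² + 4·4600·6439.74)] / (2·4600) = (−3400 + 11404.000)/9200 ≈ 0.870.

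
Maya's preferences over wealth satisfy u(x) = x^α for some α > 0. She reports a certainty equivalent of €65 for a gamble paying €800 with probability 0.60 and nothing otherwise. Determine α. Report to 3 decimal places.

EU(lottery) = 0.60·800^α + 0.40·0 = 0.60·800^α.
Equating: 65^α = 0.60·800^α, i.e. 0.0813^α = 0.60.
Taking logs: α·ln(65/800) = ln(0.60), so α = -0.510826 / -2.510224 ≈ 0.203.

α ≈ 0.203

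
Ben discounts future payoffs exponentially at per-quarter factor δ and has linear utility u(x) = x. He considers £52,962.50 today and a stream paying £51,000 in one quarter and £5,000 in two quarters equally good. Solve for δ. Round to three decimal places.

Present value of the stream is 51000·δ + 5000·δ². Indifference gives 51000δ + 5000δ² = 52962.50.
That is, 5000δ² + 51000δ − 52962.50 = 0, a quadratic in δ.
By the quadratic formula (taking the positive root), δ = (−51000 + √3660250000.00) / 10000 ≈ 0.950.

δ ≈ 0.950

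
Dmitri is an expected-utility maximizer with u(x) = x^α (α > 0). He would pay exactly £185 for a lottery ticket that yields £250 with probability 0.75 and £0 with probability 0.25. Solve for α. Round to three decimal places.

Since u(0) = 0, the lottery's EU is 0.75·250^α.
Equating: 185^α = 0.75·250^α, i.e. 0.7400^α = 0.75.
Take logs: α = ln 0.75 / ln(185/250) ≈ 0.95542.

α ≈ 0.955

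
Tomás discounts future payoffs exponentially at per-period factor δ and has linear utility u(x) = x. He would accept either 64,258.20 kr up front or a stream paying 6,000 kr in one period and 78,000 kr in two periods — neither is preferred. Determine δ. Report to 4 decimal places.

Present value of the stream is 6000·δ + 78000·δ². Indifference gives 6000δ + 78000δ² = 64258.20.
Rearranged: 78000δ² + 6000δ − 64258.20 = 0.
The positive root is δ = [−6000 + √(6000² + 4·78000·64258.20)] / (2·78000) = (−6000 + 141720.000)/156000 ≈ 0.8700.

δ ≈ 0.8700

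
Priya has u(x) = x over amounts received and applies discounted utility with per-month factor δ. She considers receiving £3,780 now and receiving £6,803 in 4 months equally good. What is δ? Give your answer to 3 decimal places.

Indifference means u(3780) = δ^4 · u(6803), so δ^4 = u(3780)/u(6803).
With u(x) = x: δ^4 = 3780/6803 = 0.55564.
So δ = 0.55564^(1/4) ≈ 0.863.

δ ≈ 0.863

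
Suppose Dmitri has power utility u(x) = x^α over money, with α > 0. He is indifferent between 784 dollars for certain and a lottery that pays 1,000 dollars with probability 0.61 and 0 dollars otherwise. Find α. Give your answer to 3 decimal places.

α ≈ 2.031

Since u(0) = 0, the lottery's EU is 0.61·1000^α.
Setting u(784) equal to that: 784^α = 0.61·1000^α ⇒ (784/1000)^α = 0.61.
α = ln(0.61) / ln(784/1000) = -0.494296/-0.243346 ≈ 2.031.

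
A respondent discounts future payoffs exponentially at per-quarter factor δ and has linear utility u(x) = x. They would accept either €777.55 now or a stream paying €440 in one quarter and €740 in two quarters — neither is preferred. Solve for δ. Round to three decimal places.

Present value of the stream is 440·δ + 740·δ². Indifference gives 440δ + 740δ² = 777.55.
So 740δ² + 440δ − 777.55 = 0.
δ = (−440 + √(440² + 4·740·777.55)) / (2·740) = (−440 + √2495148.00) / 1480 ≈ 0.770.

δ ≈ 0.770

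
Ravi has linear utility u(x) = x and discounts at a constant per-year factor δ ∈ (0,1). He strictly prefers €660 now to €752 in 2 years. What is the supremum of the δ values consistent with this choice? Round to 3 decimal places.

Comparing present values: 660 > δ^2·752.
So δ^2 < 660/752 = 0.87766; taking the square root of both positive sides preserves the inequality.
δ < (660/752)^(1/2) ≈ 0.937.

δ < 0.937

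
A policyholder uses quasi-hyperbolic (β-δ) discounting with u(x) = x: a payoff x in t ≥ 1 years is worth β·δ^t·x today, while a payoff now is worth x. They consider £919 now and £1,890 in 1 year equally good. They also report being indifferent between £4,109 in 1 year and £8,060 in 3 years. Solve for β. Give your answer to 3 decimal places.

β ≈ 0.681

Both payoffs in the second observation are in the future, so β drops out: δ^1·4109 = δ^3·8060 ⇒ δ^2 = 4109/8060 = 0.50980, so δ = 0.71400.
Substituting δ into 919 = β·δ·1890: β = 919/(1349.467) ≈ 0.681.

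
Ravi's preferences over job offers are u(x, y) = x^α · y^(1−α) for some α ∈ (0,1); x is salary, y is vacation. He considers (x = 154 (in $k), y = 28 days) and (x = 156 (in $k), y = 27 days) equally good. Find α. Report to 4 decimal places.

α ≈ 0.7381

Set the two utilities equal: 154^α·28^(1−α) = 156^α·27^(1−α).
Rearrange to (154/156)^α = (27/28)^(1−α) and take logs: α·-0.0129034 = (1−α)·-0.0363676.
With A = -0.0129034 and B = -0.0363676: α·A = (1−α)·B, so α = B/(A+B) = -0.0363676/-0.0492710 ≈ 0.7381.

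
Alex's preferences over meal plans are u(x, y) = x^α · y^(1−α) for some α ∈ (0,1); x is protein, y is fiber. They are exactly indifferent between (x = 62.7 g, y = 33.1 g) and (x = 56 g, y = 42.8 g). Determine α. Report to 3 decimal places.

α ≈ 0.695

Indifference: 62.7^α · 33.1^(1−α) = 56^α · 42.8^(1−α).
Taking logs: α·ln 62.7 + (1−α)·ln 33.1 = α·ln 56 + (1−α)·ln 42.8, i.e. α·0.113010 = (1−α)·0.257005.
So α/(1−α) = (0.257005)/(0.113010) = 2.274179, and α = 2.274179/3.274179 ≈ 0.695.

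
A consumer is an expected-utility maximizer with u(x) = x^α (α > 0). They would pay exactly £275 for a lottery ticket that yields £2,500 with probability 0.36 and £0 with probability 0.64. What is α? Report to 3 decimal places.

α ≈ 0.463

Since u(0) = 0, the lottery's EU is 0.36·2500^α.
Setting u(275) equal to that: 275^α = 0.36·2500^α ⇒ (275/2500)^α = 0.36.
Take logs: α = ln 0.36 / ln(275/2500) ≈ 0.46286.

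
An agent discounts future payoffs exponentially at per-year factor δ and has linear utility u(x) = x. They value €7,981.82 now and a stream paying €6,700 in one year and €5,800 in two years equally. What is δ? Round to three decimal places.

Present value of the stream is 6700·δ + 5800·δ². Indifference gives 6700δ + 5800δ² = 7981.82.
So 5800δ² + 6700δ − 7981.82 = 0.
δ = (−6700 + √(6700² + 4·5800·7981.82)) / (2·5800) = (−6700 + √230068224.00) / 11600 ≈ 0.730.

δ ≈ 0.730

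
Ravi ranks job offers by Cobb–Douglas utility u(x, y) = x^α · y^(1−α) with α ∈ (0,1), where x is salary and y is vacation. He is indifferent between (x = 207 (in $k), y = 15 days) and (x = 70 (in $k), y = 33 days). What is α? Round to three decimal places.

Set the two utilities equal: 207^α·15^(1−α) = 70^α·33^(1−α).
Taking logs: α·ln 207 + (1−α)·ln 15 = α·ln 70 + (1−α)·ln 33, i.e. α·1.084224 = (1−α)·0.788457.
With A = 1.084224 and B = 0.788457: α·A = (1−α)·B, so α = B/(A+B) = 0.788457/1.872681 ≈ 0.421.

α ≈ 0.421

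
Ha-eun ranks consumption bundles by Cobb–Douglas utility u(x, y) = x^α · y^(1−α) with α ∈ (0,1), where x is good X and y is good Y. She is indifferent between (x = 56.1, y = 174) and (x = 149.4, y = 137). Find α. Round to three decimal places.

α ≈ 0.196

Indifference: 56.1^α · 174^(1−α) = 149.4^α · 137^(1−α).
Taking logs: α·ln 56.1 + (1−α)·ln 174 = α·ln 149.4 + (1−α)·ln 137, i.e. α·-0.979491 = (1−α)·-0.239074.
Thus α·(-1.218565) = -0.239074, so α = -0.239074/-1.218565 ≈ 0.196.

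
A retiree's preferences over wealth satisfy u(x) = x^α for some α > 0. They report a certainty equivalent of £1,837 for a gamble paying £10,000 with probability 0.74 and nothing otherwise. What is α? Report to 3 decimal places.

α ≈ 0.178

EU(lottery) = 0.74·10000^α + 0.26·0 = 0.74·10000^α.
Equating: 1837^α = 0.74·10000^α, i.e. 0.1837^α = 0.74.
Taking logs: α·ln(1837/10000) = ln(0.74), so α = -0.301105 / -1.694451 ≈ 0.178.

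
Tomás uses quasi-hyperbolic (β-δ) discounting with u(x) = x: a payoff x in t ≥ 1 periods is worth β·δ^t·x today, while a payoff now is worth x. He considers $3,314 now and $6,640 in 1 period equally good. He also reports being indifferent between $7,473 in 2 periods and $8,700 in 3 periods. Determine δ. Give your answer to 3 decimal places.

δ ≈ 0.859

The second indifference involves only future payoffs, so β cancels: β·δ^2·7473 = β·δ^3·8700, giving δ = 7473/8700 = 0.85897.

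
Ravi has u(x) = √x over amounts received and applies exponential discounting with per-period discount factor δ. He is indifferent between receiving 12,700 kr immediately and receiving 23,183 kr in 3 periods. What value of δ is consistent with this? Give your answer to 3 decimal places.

δ ≈ 0.905

The payoff in 3 periods is discounted by δ^3, so u(12700) = δ^3·u(23183) and δ^3 = u(12700)/u(23183).
Since u(x) = √x, δ^3 = √(12700/23183) = 0.74015.
So δ = 0.74015^(1/3) ≈ 0.905.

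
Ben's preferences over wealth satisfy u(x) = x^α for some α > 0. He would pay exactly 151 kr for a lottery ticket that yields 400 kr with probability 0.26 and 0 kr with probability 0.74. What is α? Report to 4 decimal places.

The lottery's expected utility is 0.26·u(400) + 0.74·u(0) = 0.26·400^α (since u(0) = 0 for α > 0).
Equating: 151^α = 0.26·400^α, i.e. 0.3775^α = 0.26.
Taking logs: α·ln(151/400) = ln(0.26), so α = -1.3470736 / -0.9741847 ≈ 1.3828.

α ≈ 1.3828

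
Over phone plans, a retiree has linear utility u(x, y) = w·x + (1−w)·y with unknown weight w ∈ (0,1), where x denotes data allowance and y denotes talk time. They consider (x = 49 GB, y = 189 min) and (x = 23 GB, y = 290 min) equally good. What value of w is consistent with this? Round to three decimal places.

Indifference: w·49 + (1−w)·189 = w·23 + (1−w)·290.
Rearranging, 26·w − 101·(1−w) = 0.
Hence w = 101/(26+101) = 101/127 = 0.795.

w = 0.795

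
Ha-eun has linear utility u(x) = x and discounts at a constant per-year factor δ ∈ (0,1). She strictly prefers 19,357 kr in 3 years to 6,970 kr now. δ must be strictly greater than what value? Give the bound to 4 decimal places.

The preference means 6970 < δ^3·19357.
Dividing by 19357: δ^3 > 0.36008. Both sides are positive, so the cube root keeps the direction.
δ > (6970/19357)^(1/3) ≈ 0.7114.

δ > 0.7114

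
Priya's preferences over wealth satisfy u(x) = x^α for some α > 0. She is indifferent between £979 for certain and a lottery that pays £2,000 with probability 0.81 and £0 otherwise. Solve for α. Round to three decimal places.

α ≈ 0.295

EU(lottery) = 0.81·2000^α + 0.19·0 = 0.81·2000^α.
Equating: 979^α = 0.81·2000^α, i.e. 0.4895^α = 0.81.
Take logs: α = ln 0.81 / ln(979/2000) ≈ 0.29497.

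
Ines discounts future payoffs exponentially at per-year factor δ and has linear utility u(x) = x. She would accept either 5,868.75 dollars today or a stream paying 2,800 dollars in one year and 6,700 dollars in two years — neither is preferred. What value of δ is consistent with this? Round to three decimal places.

Present value of the stream is 2800·δ + 6700·δ². Indifference gives 2800δ + 6700δ² = 5868.75.
That is, 6700δ² + 2800δ − 5868.75 = 0, a quadratic in δ.
δ = (−2800 + √(2800² + 4·6700·5868.75)) / (2·6700) = (−2800 + √165122500.00) / 13400 ≈ 0.750.

δ ≈ 0.750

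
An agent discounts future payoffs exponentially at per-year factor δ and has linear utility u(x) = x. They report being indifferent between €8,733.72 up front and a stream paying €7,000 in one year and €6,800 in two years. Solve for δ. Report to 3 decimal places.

The stream is worth 7000δ + 6800δ² today, so 7000δ + 6800δ² = 8733.72.
Rearranged: 6800δ² + 7000δ − 8733.72 = 0.
The positive root is δ = [−7000 + √(7000² + 4·6800·8733.72)] / (2·6800) = (−7000 + 16928.000)/13600 ≈ 0.730.

δ ≈ 0.730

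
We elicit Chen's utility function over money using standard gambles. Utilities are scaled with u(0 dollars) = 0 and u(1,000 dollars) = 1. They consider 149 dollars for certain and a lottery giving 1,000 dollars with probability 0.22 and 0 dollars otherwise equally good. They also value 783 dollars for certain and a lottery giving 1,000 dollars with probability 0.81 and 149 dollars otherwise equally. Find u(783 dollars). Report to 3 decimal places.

0.852

First, u(149 dollars) = 0.22·u(1,000 dollars) + 0.78·u(0 dollars) = 0.22.
Then u(783 dollars) = 0.81·u(1,000 dollars) + 0.19·u(149 dollars) = 0.81·1.00 + 0.19·0.22 = 0.8518.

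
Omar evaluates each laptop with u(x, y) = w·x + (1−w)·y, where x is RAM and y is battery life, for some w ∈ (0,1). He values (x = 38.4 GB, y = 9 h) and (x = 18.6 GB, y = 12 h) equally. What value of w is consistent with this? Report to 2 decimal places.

w = 0.13

Indifference: w·38.4 + (1−w)·9 = w·18.6 + (1−w)·12.
Rearranging, 19.8·w − 3·(1−w) = 0.
Hence w = 3/(19.8+3) = 3/22.8 = 0.13.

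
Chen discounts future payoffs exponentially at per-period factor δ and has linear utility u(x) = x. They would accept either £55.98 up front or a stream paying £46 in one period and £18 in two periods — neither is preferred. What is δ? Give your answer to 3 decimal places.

Equating present values: 55.98 = 46δ + 18δ².
Rearranged: 18δ² + 46δ − 55.98 = 0.
By the quadratic formula (taking the positive root), δ = (−46 + √6146.56) / 36 ≈ 0.900.

δ ≈ 0.900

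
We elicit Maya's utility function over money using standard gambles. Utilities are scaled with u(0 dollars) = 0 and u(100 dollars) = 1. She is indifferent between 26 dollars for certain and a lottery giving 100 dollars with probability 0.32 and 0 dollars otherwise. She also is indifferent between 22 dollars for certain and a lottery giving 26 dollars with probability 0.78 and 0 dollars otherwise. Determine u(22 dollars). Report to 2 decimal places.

0.25

The first gamble pins u(26 dollars): it must equal 0.32·1 + 0.68·0 = 0.32.
Chaining: u(22 dollars) = 0.78·0.32 + 0.22·0.00 = 0.2496.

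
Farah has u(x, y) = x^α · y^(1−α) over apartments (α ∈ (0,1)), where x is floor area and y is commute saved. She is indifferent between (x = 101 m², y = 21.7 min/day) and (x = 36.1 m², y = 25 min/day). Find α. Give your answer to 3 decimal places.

α ≈ 0.121

Indifference: 101^α · 21.7^(1−α) = 36.1^α · 25^(1−α).
(101/36.1)^α = (25/21.7)^(1−α); take logs: α·ln(101/36.1) = (1−α)·ln(25/21.7), i.e. α·1.028828 = (1−α)·0.141564.
So α/(1−α) = (0.141564)/(1.028828) = 0.137597, and α = 0.137597/1.137597 ≈ 0.121.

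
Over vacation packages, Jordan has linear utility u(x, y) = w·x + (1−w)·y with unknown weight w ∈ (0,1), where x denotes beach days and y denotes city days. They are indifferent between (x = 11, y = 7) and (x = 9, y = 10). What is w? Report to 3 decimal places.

w = 0.600

Indifference: w·11 + (1−w)·7 = w·9 + (1−w)·10.
Rearranging, 2·w − 3·(1−w) = 0.
So w/(1−w) = 3/2 = 1.5000, giving w = 3/(2+3) = 0.600.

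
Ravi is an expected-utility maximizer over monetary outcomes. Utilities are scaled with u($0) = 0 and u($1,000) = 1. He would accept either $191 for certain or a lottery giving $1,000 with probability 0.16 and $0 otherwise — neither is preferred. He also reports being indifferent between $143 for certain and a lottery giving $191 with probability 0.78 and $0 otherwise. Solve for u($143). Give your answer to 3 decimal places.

0.125

The first gamble pins u($191): it must equal 0.16·1 + 0.84·0 = 0.16.
Then u($143) = 0.78·u($191) + 0.22·u($0) = 0.78·0.16 + 0.22·0.00 = 0.1248.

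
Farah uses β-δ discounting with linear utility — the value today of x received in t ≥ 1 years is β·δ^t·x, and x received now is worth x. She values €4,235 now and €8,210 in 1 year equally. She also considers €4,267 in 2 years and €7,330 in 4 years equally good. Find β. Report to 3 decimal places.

β ≈ 0.676

From the later pair, β·δ^2·4267 = β·δ^4·7330; dividing through, δ^2 = 4267/7330 = 0.58213, so δ = 0.76297.
The first indifference: 4235 = β·δ·8210, so β = 4235/(δ·8210) = 4235/(0.76297·8210) ≈ 0.676.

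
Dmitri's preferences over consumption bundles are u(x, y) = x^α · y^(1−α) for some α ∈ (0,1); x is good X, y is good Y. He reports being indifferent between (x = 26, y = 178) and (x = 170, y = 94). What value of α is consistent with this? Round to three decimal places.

α ≈ 0.254

The Cobb–Douglas utilities coincide, so 26^α·178^(1−α) = 170^α·94^(1−α).
Taking logs: α·ln 26 + (1−α)·ln 178 = α·ln 170 + (1−α)·ln 94, i.e. α·-1.877702 = (1−α)·-0.638489.
With A = -1.877702 and B = -0.638489: α·A = (1−α)·B, so α = B/(A+B) = -0.638489/-2.516191 ≈ 0.254.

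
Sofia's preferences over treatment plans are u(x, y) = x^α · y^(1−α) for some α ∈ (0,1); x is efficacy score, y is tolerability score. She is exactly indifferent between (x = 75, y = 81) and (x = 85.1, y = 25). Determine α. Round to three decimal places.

Indifference: 75^α · 81^(1−α) = 85.1^α · 25^(1−α).
(75/85.1)^α = (25/81)^(1−α); take logs: α·ln(75/85.1) = (1−α)·ln(25/81), i.e. α·-0.126339 = (1−α)·-1.175573.
With A = -0.126339 and B = -1.175573: α·A = (1−α)·B, so α = B/(A+B) = -1.175573/-1.301912 ≈ 0.903.

α ≈ 0.903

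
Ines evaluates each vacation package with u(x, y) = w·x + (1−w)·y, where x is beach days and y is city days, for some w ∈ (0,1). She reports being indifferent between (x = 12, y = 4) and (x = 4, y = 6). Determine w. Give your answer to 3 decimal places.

w = 0.200

Equating utilities: w·12 + (1−w)·4 = w·4 + (1−w)·6.
w·(12−4) = (1−w)·(6−4), i.e. w·8 = (1−w)·2.
Hence w = 2/(8+2) = 2/10 = 0.200.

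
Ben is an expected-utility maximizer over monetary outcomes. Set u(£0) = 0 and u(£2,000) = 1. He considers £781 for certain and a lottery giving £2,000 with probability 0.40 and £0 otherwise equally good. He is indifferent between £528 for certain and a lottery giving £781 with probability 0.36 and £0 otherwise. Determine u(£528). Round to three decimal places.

From the first indifference, u(£781) = 0.40·u(£2,000) + 0.60·u(£0) = 0.40·1 + 0.60·0 = 0.40.
The second indifference gives u(£528) = 0.36·u(£781) + 0.64·u(£0) = 0.36·0.40 + 0.64·0.00 = 0.1440.

0.144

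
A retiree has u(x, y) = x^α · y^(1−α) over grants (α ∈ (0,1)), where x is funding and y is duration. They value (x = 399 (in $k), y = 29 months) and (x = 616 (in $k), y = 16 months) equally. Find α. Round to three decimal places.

The Cobb–Douglas utilities coincide, so 399^α·29^(1−α) = 616^α·16^(1−α).
Taking logs: α·ln 399 + (1−α)·ln 29 = α·ln 616 + (1−α)·ln 16, i.e. α·-0.434286 = (1−α)·-0.594707.
With A = -0.434286 and B = -0.594707: α·A = (1−α)·B, so α = B/(A+B) = -0.594707/-1.028993 ≈ 0.578.

α ≈ 0.578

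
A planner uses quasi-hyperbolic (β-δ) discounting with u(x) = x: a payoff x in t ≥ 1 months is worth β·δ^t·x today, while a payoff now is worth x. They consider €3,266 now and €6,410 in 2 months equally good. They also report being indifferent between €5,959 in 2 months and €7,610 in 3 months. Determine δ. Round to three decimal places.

The second indifference involves only future payoffs, so β cancels: β·δ^2·5959 = β·δ^3·7610, giving δ = 5959/7610 = 0.78305.

δ ≈ 0.783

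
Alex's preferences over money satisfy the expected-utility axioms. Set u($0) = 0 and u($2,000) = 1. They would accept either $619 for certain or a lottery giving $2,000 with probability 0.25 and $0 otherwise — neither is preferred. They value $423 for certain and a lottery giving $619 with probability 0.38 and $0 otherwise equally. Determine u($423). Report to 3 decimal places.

The first gamble pins u($619): it must equal 0.25·1 + 0.75·0 = 0.25.
Then u($423) = 0.38·u($619) + 0.62·u($0) = 0.38·0.25 + 0.62·0.00 = 0.0950.

0.095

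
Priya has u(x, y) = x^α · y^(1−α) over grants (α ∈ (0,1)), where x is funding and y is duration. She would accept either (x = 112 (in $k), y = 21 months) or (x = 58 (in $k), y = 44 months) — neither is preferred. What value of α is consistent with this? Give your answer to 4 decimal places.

α ≈ 0.5292

Set the two utilities equal: 112^α·21^(1−α) = 58^α·44^(1−α).
Taking logs: α·ln 112 + (1−α)·ln 21 = α·ln 58 + (1−α)·ln 44, i.e. α·0.6580559 = (1−α)·0.7396672.
So α/(1−α) = (0.7396672)/(0.6580559) = 1.1240188, and α = 1.1240188/2.1240188 ≈ 0.5292.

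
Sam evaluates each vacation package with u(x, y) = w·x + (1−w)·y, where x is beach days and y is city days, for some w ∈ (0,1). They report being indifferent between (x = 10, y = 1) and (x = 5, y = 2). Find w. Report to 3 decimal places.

u(10,1) = u(5,2) means w·10 + (1−w)·1 = w·5 + (1−w)·2.
w·(10−5) = (1−w)·(2−1), i.e. w·5 = (1−w)·1.
Hence w = 1/(5+1) = 1/6 = 0.167.

w = 0.167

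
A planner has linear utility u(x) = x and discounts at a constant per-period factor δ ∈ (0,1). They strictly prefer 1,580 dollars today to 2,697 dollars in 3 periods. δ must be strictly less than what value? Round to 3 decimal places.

δ < 0.837

Comparing present values: 1580 > δ^3·2697.
Hence δ^3 < 1580/2697 = 0.58584, and x ↦ x^(1/3) is increasing on (0,∞).
δ < 0.58584^(1/3) = 0.837.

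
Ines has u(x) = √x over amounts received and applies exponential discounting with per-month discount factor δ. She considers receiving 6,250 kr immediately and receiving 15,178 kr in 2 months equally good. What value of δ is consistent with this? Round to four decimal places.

δ ≈ 0.8011

Equating discounted utilities: u(6250) = δ^2·u(15178) ⇒ δ^2 = u(6250)/u(15178).
With u(x) = √x: δ^2 = √6250/√15178 = √(6250/15178) = 0.64170.
Hence δ = (0.64170)^(1/2) = 0.801062.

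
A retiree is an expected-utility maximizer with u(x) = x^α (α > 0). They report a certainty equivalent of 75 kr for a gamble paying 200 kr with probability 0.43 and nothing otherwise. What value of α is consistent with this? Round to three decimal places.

The lottery's expected utility is 0.43·u(200) + 0.57·u(0) = 0.43·200^α (since u(0) = 0 for α > 0).
Equating: 75^α = 0.43·200^α, i.e. 0.3750^α = 0.43.
Take logs: α = ln 0.43 / ln(75/200) ≈ 0.86047.

α ≈ 0.860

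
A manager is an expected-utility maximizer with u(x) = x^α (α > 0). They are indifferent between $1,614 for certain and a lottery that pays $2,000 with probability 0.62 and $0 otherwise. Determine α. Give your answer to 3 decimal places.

The lottery's expected utility is 0.62·u(2000) + 0.38·u(0) = 0.62·2000^α (since u(0) = 0 for α > 0).
Indifference: 1614^α = 0.62·2000^α, so (1614/2000)^α = 0.62.
α = ln(0.62) / ln(1614/2000) = -0.478036/-0.214432 ≈ 2.229.

α ≈ 2.229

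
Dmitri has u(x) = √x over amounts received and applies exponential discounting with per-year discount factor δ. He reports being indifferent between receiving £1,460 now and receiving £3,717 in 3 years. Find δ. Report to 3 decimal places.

The payoff in 3 years is discounted by δ^3, so u(1460) = δ^3·u(3717) and δ^3 = u(1460)/u(3717).
With u(x) = √x: δ^3 = √1460/√3717 = √(1460/3717) = 0.62673.
Hence δ = (0.62673)^(1/3) = 0.85578.

δ ≈ 0.856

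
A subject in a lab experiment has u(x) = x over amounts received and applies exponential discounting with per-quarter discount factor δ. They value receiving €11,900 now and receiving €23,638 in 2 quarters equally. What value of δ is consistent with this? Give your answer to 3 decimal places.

Equating discounted utilities: u(11900) = δ^2·u(23638) ⇒ δ^2 = u(11900)/u(23638).
With u(x) = x: δ^2 = 11900/23638 = 0.50343.
Taking the square root: δ = 0.50343^(1/2) ≈ 0.710.

δ ≈ 0.710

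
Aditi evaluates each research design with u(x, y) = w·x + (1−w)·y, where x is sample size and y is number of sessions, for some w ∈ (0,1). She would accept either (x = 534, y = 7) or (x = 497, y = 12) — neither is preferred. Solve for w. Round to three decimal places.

Indifference: w·534 + (1−w)·7 = w·497 + (1−w)·12.
Rearranging, 37·w − 5·(1−w) = 0.
Hence w = 5/(37+5) = 5/42 = 0.119.

w = 0.119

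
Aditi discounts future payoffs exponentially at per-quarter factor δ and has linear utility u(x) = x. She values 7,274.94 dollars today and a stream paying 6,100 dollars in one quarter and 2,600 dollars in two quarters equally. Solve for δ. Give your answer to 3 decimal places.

δ ≈ 0.870

Equating present values: 7274.94 = 6100δ + 2600δ².
So 2600δ² + 6100δ − 7274.94 = 0.
By the quadratic formula (taking the positive root), δ = (−6100 + √112869376.00) / 5200 ≈ 0.870.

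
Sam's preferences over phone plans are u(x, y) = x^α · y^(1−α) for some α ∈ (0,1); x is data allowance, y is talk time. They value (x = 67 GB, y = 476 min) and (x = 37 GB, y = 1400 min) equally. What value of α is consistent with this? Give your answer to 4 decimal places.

α ≈ 0.6450

Set the two utilities equal: 67^α·476^(1−α) = 37^α·1400^(1−α).
Taking logs: α·ln 67 + (1−α)·ln 476 = α·ln 37 + (1−α)·ln 1400, i.e. α·0.5937747 = (1−α)·1.0788097.
So α/(1−α) = (1.0788097)/(0.5937747) = 1.8168671, and α = 1.8168671/2.8168671 ≈ 0.6450.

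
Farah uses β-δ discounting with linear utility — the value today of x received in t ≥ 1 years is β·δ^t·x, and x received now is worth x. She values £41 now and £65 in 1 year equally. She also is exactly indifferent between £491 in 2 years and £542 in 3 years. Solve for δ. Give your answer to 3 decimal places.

δ ≈ 0.906

Both payoffs in the second observation are in the future, so β drops out: δ^2·491 = δ^3·542 ⇒ δ = 491/542 = 0.90590.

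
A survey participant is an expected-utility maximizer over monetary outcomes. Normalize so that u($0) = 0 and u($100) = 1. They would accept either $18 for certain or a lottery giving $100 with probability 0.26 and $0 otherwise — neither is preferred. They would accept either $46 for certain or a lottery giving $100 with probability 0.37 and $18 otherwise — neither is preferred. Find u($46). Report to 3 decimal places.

First, u($18) = 0.26·u($100) + 0.74·u($0) = 0.26.
Chaining: u($46) = 0.37·1.00 + 0.63·0.26 = 0.5338.

0.534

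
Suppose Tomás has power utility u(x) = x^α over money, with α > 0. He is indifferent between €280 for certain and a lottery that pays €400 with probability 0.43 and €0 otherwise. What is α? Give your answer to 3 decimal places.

EU(lottery) = 0.43·400^α + 0.57·0 = 0.43·400^α.
Setting u(280) equal to that: 280^α = 0.43·400^α ⇒ (280/400)^α = 0.43.
Take logs: α = ln 0.43 / ln(280/400) ≈ 2.36622.

α ≈ 2.366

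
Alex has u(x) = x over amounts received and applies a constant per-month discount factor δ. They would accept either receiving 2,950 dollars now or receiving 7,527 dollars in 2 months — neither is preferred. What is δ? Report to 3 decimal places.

Equating discounted utilities: u(2950) = δ^2·u(7527) ⇒ δ^2 = u(2950)/u(7527).
With u(x) = x: δ^2 = 2950/7527 = 0.39192.
Taking the square root: δ = 0.39192^(1/2) ≈ 0.626.

δ ≈ 0.626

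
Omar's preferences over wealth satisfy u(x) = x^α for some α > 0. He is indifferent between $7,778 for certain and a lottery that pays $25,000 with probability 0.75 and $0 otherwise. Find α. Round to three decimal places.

α ≈ 0.246

The lottery's expected utility is 0.75·u(25000) + 0.25·u(0) = 0.75·25000^α (since u(0) = 0 for α > 0).
Indifference: 7778^α = 0.75·25000^α, so (7778/25000)^α = 0.75.
Take logs: α = ln 0.75 / ln(7778/25000) ≈ 0.24639.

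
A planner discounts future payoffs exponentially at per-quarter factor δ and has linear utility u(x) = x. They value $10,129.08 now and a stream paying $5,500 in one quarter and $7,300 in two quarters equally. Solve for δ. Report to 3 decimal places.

δ ≈ 0.860

Present value of the stream is 5500·δ + 7300·δ². Indifference gives 5500δ + 7300δ² = 10129.08.
Rearranged: 7300δ² + 5500δ − 10129.08 = 0.
The positive root is δ = [−5500 + √(5500² + 4·7300·10129.08)] / (2·7300) = (−5500 + 18056.000)/14600 ≈ 0.860.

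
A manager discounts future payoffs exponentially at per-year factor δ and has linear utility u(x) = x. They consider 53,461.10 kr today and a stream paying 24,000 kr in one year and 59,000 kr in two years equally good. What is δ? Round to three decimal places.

Equating present values: 53461.10 = 24000δ + 59000δ².
That is, 59000δ² + 24000δ − 53461.10 = 0, a quadratic in δ.
By the quadratic formula (taking the positive root), δ = (−24000 + √13192819600.00) / 118000 ≈ 0.770.

δ ≈ 0.770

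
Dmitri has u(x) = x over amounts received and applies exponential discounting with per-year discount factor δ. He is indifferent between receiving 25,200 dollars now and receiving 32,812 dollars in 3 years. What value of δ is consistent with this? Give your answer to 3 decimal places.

δ ≈ 0.916

The payoff in 3 years is discounted by δ^3, so u(25200) = δ^3·u(32812) and δ^3 = u(25200)/u(32812).
With u(x) = x: δ^3 = 25200/32812 = 0.76801.
Taking the cube root: δ = 0.76801^(1/3) ≈ 0.916.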